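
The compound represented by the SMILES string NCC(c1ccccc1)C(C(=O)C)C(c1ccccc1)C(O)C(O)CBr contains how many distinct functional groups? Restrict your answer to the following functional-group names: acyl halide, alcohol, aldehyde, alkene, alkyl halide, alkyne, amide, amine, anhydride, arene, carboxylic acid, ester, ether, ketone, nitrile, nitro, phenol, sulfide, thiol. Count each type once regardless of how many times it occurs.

5

Taking each segment in turn:
  H2NCH2: –NH2 on an sp³ carbon with no adjacent C=O → amine.
  CH(C6H5): pendant –C6H5: benzene ring → arene.
  CH(COCH3): pendant –COCH3: carbonyl C bonded to two carbons → ketone.
  CH(C6H5): pendant –C6H5: benzene ring → arene.
  CH(OH): –OH on an sp³ carbon → alcohol (secondary).
  CH(OH): –OH on an sp³ carbon → alcohol (secondary).
  CH2Br: halogen on an sp³ carbon → alkyl halide.
Distinct types present: alcohol, alkyl halide, amine, arene, ketone.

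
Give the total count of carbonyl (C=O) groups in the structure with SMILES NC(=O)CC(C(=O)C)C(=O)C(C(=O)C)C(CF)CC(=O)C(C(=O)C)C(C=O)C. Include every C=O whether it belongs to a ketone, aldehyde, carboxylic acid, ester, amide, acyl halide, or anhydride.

7

H2NCO: amide, 1 C=O (running total 1).
CH(COCH3): ketone, 1 C=O (running total 2).
CO: ketone, 1 C=O (running total 3).
CH(COCH3): ketone, 1 C=O (running total 4).
CO: ketone, 1 C=O (running total 5).
CH(COCH3): ketone, 1 C=O (running total 6).
CH(CHO): aldehyde, 1 C=O (running total 7).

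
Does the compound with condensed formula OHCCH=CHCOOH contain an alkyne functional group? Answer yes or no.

terminal –CHO: carbonyl C bonded to H and C → aldehyde.
C=C double bond → alkene.
–COOH: carbonyl C bonded to –OH and C → carboxylic acid (the –OH is not a separate alcohol).
The groups actually present are: aldehyde, alkene, carboxylic acid.

no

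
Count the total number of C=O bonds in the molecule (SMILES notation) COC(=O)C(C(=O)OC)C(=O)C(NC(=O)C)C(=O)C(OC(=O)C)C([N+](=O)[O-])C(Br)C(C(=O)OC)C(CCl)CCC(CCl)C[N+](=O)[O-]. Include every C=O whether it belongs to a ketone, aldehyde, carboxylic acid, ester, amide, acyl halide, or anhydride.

CH3OOC: ester, 1 C=O (running total 1).
CH(COOCH3): ester, 1 C=O (running total 2).
CO: ketone, 1 C=O (running total 3).
CH(NHCOCH3): amide, 1 C=O (running total 4).
CO: ketone, 1 C=O (running total 5).
CH(OCOCH3): ester, 1 C=O (running total 6).
CH(COOCH3): ester, 1 C=O (running total 7).

7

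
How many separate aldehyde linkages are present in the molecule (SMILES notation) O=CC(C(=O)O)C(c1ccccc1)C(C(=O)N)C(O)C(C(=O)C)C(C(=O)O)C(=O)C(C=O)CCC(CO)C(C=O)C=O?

Taking each segment in turn:
  OHC: terminal –CHO: carbonyl C bonded to H and C → aldehyde.
  CH(COOH): pendant –COOH: carbonyl C bonded to C and –OH → carboxylic acid.
  CH(C6H5): pendant –C6H5: benzene ring → arene.
  CH(CONH2): pendant –CONH2: carbonyl C bonded to C and N → amide.
  CH(OH): –OH on an sp³ carbon → alcohol (secondary).
  CH(COCH3): pendant –COCH3: carbonyl C bonded to two carbons → ketone.
  CH(COOH): pendant –COOH: carbonyl C bonded to C and –OH → carboxylic acid.
  CO: –C(=O)– with carbon on both sides → ketone.
  CH(CHO): pendant –CHO: carbonyl C bonded to C and H → aldehyde.
  CH(CH2OH): pendant –CH2OH on an sp³ backbone C → alcohol.
  CH(CHO): pendant –CHO: carbonyl C bonded to C and H → aldehyde.
  CHO: terminal –CHO: carbonyl C bonded to H and C → aldehyde.
Aldehyde appears at: OHC, CH(CHO), CH(CHO), CHO → 4.

4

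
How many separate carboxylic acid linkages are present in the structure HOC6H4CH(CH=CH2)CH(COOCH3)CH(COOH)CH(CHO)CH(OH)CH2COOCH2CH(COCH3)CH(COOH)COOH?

3

Taking each segment in turn:
  HOC6H4: –OH attached directly to an aromatic ring → phenol (not alcohol); the ring itself is an arene.
  CH(CH=CH2): pendant –CH=CH2: C=C double bond → alkene.
  CH(COOCH3): pendant –COOCH3: carbonyl C bonded to C and –OCH3 → ester.
  CH(COOH): pendant –COOH: carbonyl C bonded to C and –OH → carboxylic acid.
  CH(CHO): pendant –CHO: carbonyl C bonded to C and H → aldehyde.
  CH(OH): –OH on an sp³ carbon → alcohol (secondary).
  CH2COOCH2: –C(=O)–O–C with C on the carbonyl side → ester.
  CH(COCH3): pendant –COCH3: carbonyl C bonded to two carbons → ketone.
  CH(COOH): pendant –COOH: carbonyl C bonded to C and –OH → carboxylic acid.
  COOH: –COOH: carbonyl C bonded to –OH and C → carboxylic acid (the –OH is not a separate alcohol).
Carboxylic acid appears at: CH(COOH), CH(COOH), COOH → 3.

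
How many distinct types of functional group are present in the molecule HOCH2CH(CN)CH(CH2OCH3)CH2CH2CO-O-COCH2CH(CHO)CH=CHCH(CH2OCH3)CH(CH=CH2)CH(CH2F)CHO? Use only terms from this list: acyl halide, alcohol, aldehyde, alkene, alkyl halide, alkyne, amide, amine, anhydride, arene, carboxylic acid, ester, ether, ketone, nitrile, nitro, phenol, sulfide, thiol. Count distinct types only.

7

Working along the chain:
  HOCH2: HO– on an sp³ carbon → alcohol.
  CH(CN): pendant –C≡N: nitrile.
  CH(CH2OCH3): pendant –CH2OCH3: C–O–C linkage → ether.
  CH2CO-O-COCH2: two acyl groups sharing one oxygen, –C(=O)–O–C(=O)– → anhydride.
  CH(CHO): pendant –CHO: carbonyl C bonded to C and H → aldehyde.
  CH=CH: C=C double bond → alkene.
  CH(CH2OCH3): pendant –CH2OCH3: C–O–C linkage → ether.
  CH(CH=CH2): pendant –CH=CH2: C=C double bond → alkene.
  CH(CH2F): pendant –CH2X: halogen on sp³ carbon → alkyl halide.
  CHO: terminal –CHO: carbonyl C bonded to H and C → aldehyde.
Distinct types present: alcohol, aldehyde, alkene, alkyl halide, anhydride, ether, nitrile.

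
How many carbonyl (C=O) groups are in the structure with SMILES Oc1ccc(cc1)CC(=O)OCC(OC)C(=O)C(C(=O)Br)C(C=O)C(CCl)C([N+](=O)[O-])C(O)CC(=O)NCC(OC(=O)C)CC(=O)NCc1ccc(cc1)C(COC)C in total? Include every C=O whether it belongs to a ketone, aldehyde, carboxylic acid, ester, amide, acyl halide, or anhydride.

CH2COOCH2: ester, 1 C=O (running total 1).
CO: ketone, 1 C=O (running total 2).
CH(COBr): acyl halide, 1 C=O (running total 3).
CH(CHO): aldehyde, 1 C=O (running total 4).
CH2CONHCH2: amide, 1 C=O (running total 5).
CH(OCOCH3): ester, 1 C=O (running total 6).
CH2CONHCH2: amide, 1 C=O (running total 7).

7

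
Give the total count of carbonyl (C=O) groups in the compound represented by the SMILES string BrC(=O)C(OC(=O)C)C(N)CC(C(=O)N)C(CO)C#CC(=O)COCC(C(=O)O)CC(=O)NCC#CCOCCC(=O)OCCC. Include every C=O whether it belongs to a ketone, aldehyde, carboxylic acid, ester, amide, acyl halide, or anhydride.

7

BrCO: acyl halide, 1 C=O (running total 1).
CH(OCOCH3): ester, 1 C=O (running total 2).
CH(CONH2): amide, 1 C=O (running total 3).
CO: ketone, 1 C=O (running total 4).
CH(COOH): carboxylic acid, 1 C=O (running total 5).
CH2CONHCH2: amide, 1 C=O (running total 6).
CH2COOCH2: ester, 1 C=O (running total 7).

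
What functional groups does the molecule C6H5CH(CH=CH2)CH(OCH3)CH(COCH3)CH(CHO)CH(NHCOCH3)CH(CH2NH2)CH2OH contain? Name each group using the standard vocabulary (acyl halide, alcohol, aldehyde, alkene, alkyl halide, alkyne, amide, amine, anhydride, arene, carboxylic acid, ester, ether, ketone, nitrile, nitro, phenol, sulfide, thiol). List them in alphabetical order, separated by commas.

Reading the structure from left to right:
  C6H5: C6H5– phenyl ring → arene.
  CH(CH=CH2): pendant –CH=CH2: C=C double bond → alkene.
  CH(OCH3): pendant –OCH3: C–O–C with sp³ C, no adjacent C=O → ether.
  CH(COCH3): pendant –COCH3: carbonyl C bonded to two carbons → ketone.
  CH(CHO): pendant –CHO: carbonyl C bonded to C and H → aldehyde.
  CH(NHCOCH3): pendant –NHC(=O)CH3: N bonded to a carbonyl → amide (not amine).
  CH(CH2NH2): pendant –CH2NH2: N on sp³ C, no adjacent C=O → amine.
  CH2OH: –OH on an sp³ carbon → alcohol.

alcohol, aldehyde, alkene, amide, amine, arene, ether, ketone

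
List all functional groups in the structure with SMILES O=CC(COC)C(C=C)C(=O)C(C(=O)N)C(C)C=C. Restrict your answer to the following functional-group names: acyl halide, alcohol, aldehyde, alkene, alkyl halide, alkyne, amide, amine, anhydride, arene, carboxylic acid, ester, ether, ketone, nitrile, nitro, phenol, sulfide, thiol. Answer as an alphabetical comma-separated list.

aldehyde, alkene, amide, ether, ketone

terminal –CHO: carbonyl C bonded to H and C → aldehyde.
pendant –CH2OCH3: C–O–C linkage → ether.
pendant –CH=CH2: C=C double bond → alkene.
–C(=O)– with carbon on both sides → ketone.
pendant –CONH2: carbonyl C bonded to C and N → amide.
C=C double bond → alkene.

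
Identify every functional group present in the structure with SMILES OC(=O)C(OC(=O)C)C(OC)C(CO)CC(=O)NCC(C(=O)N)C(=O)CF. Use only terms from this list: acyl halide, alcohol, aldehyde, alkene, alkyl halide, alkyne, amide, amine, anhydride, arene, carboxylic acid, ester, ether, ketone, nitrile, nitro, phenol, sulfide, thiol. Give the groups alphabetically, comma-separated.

Working along the chain:
  HOOC: –COOH: carbonyl C bonded to –OH and C → carboxylic acid (the –OH is not a separate alcohol).
  CH(OCOCH3): pendant –OC(=O)CH3: an acyloxy group → ester.
  CH(OCH3): pendant –OCH3: C–O–C with sp³ C, no adjacent C=O → ether.
  CH(CH2OH): pendant –CH2OH on an sp³ backbone C → alcohol.
  CH2CONHCH2: –C(=O)–N– linkage → amide (the N is not an amine).
  CH(CONH2): pendant –CONH2: carbonyl C bonded to C and N → amide.
  CO: –C(=O)– with carbon on both sides → ketone.
  CH2F: halogen on an sp³ carbon → alkyl halide.

alcohol, alkyl halide, amide, carboxylic acid, ester, ether, ketone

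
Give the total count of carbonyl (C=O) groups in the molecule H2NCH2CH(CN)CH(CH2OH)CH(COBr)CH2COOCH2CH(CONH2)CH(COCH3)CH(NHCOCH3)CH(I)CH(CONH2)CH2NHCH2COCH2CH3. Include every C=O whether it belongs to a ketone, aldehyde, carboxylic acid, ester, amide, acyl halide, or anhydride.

CH(COBr): acyl halide, 1 C=O (running total 1).
CH2COOCH2: ester, 1 C=O (running total 2).
CH(CONH2): amide, 1 C=O (running total 3).
CH(COCH3): ketone, 1 C=O (running total 4).
CH(NHCOCH3): amide, 1 C=O (running total 5).
CH(CONH2): amide, 1 C=O (running total 6).
CO: ketone, 1 C=O (running total 7).

7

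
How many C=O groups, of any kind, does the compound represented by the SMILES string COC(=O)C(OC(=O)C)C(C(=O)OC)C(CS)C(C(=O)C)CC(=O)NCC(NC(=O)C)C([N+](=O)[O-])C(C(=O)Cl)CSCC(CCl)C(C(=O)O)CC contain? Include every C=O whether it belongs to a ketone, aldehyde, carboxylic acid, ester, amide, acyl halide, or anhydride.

CH3OOC: ester, 1 C=O (running total 1).
CH(OCOCH3): ester, 1 C=O (running total 2).
CH(COOCH3): ester, 1 C=O (running total 3).
CH(COCH3): ketone, 1 C=O (running total 4).
CH2CONHCH2: amide, 1 C=O (running total 5).
CH(NHCOCH3): amide, 1 C=O (running total 6).
CH(COCl): acyl halide, 1 C=O (running total 7).
CH(COOH): carboxylic acid, 1 C=O (running total 8).

8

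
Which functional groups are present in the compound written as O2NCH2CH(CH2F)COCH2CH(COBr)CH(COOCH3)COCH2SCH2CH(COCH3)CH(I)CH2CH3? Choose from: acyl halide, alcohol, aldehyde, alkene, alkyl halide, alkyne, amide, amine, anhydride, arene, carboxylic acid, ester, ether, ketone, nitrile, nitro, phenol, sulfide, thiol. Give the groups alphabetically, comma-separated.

acyl halide, alkyl halide, ester, ketone, nitro, sulfide

–NO2 on carbon → nitro group.
pendant –CH2X: halogen on sp³ carbon → alkyl halide.
–C(=O)– with carbon on both sides → ketone.
pendant –C(=O)X: carbonyl C bonded to C and halogen → acyl halide.
pendant –COOCH3: carbonyl C bonded to C and –OCH3 → ester.
–C(=O)– with carbon on both sides → ketone.
C–S–C linkage → sulfide (thioether).
pendant –COCH3: carbonyl C bonded to two carbons → ketone.
halogen on an sp³ carbon → alkyl halide.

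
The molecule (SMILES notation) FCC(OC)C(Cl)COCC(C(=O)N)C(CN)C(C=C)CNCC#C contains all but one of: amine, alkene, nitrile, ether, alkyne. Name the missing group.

nitrile

alkene: present (CH(CH=CH2) — pendant –CH=CH2: C=C double bond → alkene).
amine: present (CH(CH2NH2) — pendant –CH2NH2: N on sp³ C, no adjacent C=O → amine).
ether: present (CH(OCH3) — pendant –OCH3: C–O–C with sp³ C, no adjacent C=O → ether).
alkyne: present (C≡CH — C≡C triple bond → alkyne).
nitrile: absent. In C≡CH, the triple bond is C≡C, not C≡N.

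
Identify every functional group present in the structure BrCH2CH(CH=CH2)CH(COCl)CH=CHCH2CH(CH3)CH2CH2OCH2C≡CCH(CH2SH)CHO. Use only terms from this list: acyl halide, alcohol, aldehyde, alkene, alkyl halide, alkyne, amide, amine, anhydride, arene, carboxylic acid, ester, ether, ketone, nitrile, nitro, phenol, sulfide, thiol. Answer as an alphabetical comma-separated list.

acyl halide, aldehyde, alkene, alkyl halide, alkyne, ether, thiol

Working along the chain:
  BrCH2: halogen on an sp³ carbon → alkyl halide.
  CH(CH=CH2): pendant –CH=CH2: C=C double bond → alkene.
  CH(COCl): pendant –C(=O)X: carbonyl C bonded to C and halogen → acyl halide.
  CH=CH: C=C double bond → alkene.
  CH2OCH2: C–O–C with sp³ carbons on both sides and no adjacent C=O → ether.
  C≡C: C≡C triple bond → alkyne.
  CH(CH2SH): pendant –CH2SH → thiol.
  CHO: terminal –CHO: carbonyl C bonded to H and C → aldehyde.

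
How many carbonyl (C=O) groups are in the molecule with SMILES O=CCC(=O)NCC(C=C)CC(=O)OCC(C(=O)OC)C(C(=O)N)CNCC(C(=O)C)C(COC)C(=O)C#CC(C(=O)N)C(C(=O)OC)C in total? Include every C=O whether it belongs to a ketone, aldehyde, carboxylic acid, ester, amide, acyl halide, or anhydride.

9

OHC: aldehyde, 1 C=O (running total 1).
CH2CONHCH2: amide, 1 C=O (running total 2).
CH2COOCH2: ester, 1 C=O (running total 3).
CH(COOCH3): ester, 1 C=O (running total 4).
CH(CONH2): amide, 1 C=O (running total 5).
CH(COCH3): ketone, 1 C=O (running total 6).
CO: ketone, 1 C=O (running total 7).
CH(CONH2): amide, 1 C=O (running total 8).
CH(COOCH3): ester, 1 C=O (running total 9).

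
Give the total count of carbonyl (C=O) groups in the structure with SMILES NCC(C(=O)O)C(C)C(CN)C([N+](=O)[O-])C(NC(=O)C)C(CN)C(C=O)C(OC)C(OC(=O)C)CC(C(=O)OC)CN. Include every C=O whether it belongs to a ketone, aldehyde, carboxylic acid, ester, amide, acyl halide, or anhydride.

5

CH(COOH): carboxylic acid, 1 C=O (running total 1).
CH(NHCOCH3): amide, 1 C=O (running total 2).
CH(CHO): aldehyde, 1 C=O (running total 3).
CH(OCOCH3): ester, 1 C=O (running total 4).
CH(COOCH3): ester, 1 C=O (running total 5).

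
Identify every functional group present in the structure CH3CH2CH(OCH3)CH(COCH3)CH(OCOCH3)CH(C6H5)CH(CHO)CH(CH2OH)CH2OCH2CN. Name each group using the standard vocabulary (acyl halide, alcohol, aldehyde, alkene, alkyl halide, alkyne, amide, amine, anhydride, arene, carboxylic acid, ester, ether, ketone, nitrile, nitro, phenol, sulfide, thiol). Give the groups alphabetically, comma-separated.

pendant –OCH3: C–O–C with sp³ C, no adjacent C=O → ether.
pendant –COCH3: carbonyl C bonded to two carbons → ketone.
pendant –OC(=O)CH3: an acyloxy group → ester.
pendant –C6H5: benzene ring → arene.
pendant –CHO: carbonyl C bonded to C and H → aldehyde.
pendant –CH2OH on an sp³ backbone C → alcohol.
C–O–C with sp³ carbons on both sides and no adjacent C=O → ether.
–C≡N: carbon triple-bonded to nitrogen → nitrile.

alcohol, aldehyde, arene, ester, ether, ketone, nitrile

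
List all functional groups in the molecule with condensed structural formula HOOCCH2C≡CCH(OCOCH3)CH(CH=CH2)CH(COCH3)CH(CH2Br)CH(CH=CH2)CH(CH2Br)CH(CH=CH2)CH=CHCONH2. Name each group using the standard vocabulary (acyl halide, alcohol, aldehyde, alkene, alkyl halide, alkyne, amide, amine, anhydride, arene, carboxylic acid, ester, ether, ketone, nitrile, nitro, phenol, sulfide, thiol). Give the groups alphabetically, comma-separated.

alkene, alkyl halide, alkyne, amide, carboxylic acid, ester, ketone

–COOH: carbonyl C bonded to –OH and C → carboxylic acid (the –OH is not a separate alcohol).
C≡C triple bond → alkyne.
pendant –OC(=O)CH3: an acyloxy group → ester.
pendant –CH=CH2: C=C double bond → alkene.
pendant –COCH3: carbonyl C bonded to two carbons → ketone.
pendant –CH2X: halogen on sp³ carbon → alkyl halide.
pendant –CH=CH2: C=C double bond → alkene.
pendant –CH2X: halogen on sp³ carbon → alkyl halide.
pendant –CH=CH2: C=C double bond → alkene.
C=C double bond → alkene.
–C(=O)NH2: carbonyl C bonded to C and to N → amide (the N is not a separate amine).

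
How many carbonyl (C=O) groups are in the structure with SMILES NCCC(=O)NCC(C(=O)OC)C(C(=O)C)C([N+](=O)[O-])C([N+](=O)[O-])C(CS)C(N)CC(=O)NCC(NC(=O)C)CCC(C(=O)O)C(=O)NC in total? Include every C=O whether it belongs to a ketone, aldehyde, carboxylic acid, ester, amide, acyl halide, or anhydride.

7

CH2CONHCH2: amide, 1 C=O (running total 1).
CH(COOCH3): ester, 1 C=O (running total 2).
CH(COCH3): ketone, 1 C=O (running total 3).
CH2CONHCH2: amide, 1 C=O (running total 4).
CH(NHCOCH3): amide, 1 C=O (running total 5).
CH(COOH): carboxylic acid, 1 C=O (running total 6).
CONHCH3: amide, 1 C=O (running total 7).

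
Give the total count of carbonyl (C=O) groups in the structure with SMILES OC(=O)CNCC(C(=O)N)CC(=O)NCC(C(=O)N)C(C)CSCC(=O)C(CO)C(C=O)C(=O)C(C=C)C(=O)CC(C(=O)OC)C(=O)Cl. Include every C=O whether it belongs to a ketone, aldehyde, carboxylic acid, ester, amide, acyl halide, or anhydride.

10

HOOC: carboxylic acid, 1 C=O (running total 1).
CH(CONH2): amide, 1 C=O (running total 2).
CH2CONHCH2: amide, 1 C=O (running total 3).
CH(CONH2): amide, 1 C=O (running total 4).
CO: ketone, 1 C=O (running total 5).
CH(CHO): aldehyde, 1 C=O (running total 6).
CO: ketone, 1 C=O (running total 7).
CO: ketone, 1 C=O (running total 8).
CH(COOCH3): ester, 1 C=O (running total 9).
COCl: acyl halide, 1 C=O (running total 10).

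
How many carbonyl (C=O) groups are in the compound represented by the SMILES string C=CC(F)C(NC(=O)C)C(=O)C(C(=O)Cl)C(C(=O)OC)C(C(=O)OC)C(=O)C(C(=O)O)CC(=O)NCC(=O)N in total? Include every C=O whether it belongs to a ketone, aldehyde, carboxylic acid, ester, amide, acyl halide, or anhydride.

CH(NHCOCH3): amide, 1 C=O (running total 1).
CO: ketone, 1 C=O (running total 2).
CH(COCl): acyl halide, 1 C=O (running total 3).
CH(COOCH3): ester, 1 C=O (running total 4).
CH(COOCH3): ester, 1 C=O (running total 5).
CO: ketone, 1 C=O (running total 6).
CH(COOH): carboxylic acid, 1 C=O (running total 7).
CH2CONHCH2: amide, 1 C=O (running total 8).
CONH2: amide, 1 C=O (running total 9).

9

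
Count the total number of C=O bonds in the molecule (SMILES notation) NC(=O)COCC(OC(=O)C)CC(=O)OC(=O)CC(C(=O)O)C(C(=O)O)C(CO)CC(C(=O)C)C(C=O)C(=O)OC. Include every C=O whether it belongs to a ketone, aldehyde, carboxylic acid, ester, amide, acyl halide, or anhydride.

9

H2NCO: amide, 1 C=O (running total 1).
CH(OCOCH3): ester, 1 C=O (running total 2).
CH2CO-O-COCH2: anhydride, 2 C=O (running total 4).
CH(COOH): carboxylic acid, 1 C=O (running total 5).
CH(COOH): carboxylic acid, 1 C=O (running total 6).
CH(COCH3): ketone, 1 C=O (running total 7).
CH(CHO): aldehyde, 1 C=O (running total 8).
COOCH3: ester, 1 C=O (running total 9).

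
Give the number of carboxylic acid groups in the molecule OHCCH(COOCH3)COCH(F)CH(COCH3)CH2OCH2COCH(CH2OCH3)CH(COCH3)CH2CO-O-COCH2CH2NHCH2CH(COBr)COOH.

1

Taking each segment in turn:
  OHC: terminal –CHO: carbonyl C bonded to H and C → aldehyde.
  CH(COOCH3): pendant –COOCH3: carbonyl C bonded to C and –OCH3 → ester.
  CO: –C(=O)– with carbon on both sides → ketone.
  CH(F): halogen on an sp³ carbon → alkyl halide.
  CH(COCH3): pendant –COCH3: carbonyl C bonded to two carbons → ketone.
  CH2OCH2: C–O–C with sp³ carbons on both sides and no adjacent C=O → ether.
  CO: –C(=O)– with carbon on both sides → ketone.
  CH(CH2OCH3): pendant –CH2OCH3: C–O–C linkage → ether.
  CH(COCH3): pendant –COCH3: carbonyl C bonded to two carbons → ketone.
  CH2CO-O-COCH2: two acyl groups sharing one oxygen, –C(=O)–O–C(=O)– → anhydride.
  CH2NHCH2: C–N–C with sp³ carbons and no adjacent C=O → amine (secondary).
  CH(COBr): pendant –C(=O)X: carbonyl C bonded to C and halogen → acyl halide.
  COOH: –COOH: carbonyl C bonded to –OH and C → carboxylic acid (the –OH is not a separate alcohol).
Carboxylic acid appears at: COOH → 1.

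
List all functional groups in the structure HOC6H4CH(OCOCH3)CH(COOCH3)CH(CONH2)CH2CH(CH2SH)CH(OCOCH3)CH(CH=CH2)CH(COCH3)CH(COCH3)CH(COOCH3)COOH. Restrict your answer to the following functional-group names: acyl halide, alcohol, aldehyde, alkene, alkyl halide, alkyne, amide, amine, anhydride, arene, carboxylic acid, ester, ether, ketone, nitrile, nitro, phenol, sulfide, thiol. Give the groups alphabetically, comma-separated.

Taking each segment in turn:
  HOC6H4: –OH attached directly to an aromatic ring → phenol (not alcohol); the ring itself is an arene.
  CH(OCOCH3): pendant –OC(=O)CH3: an acyloxy group → ester.
  CH(COOCH3): pendant –COOCH3: carbonyl C bonded to C and –OCH3 → ester.
  CH(CONH2): pendant –CONH2: carbonyl C bonded to C and N → amide.
  CH(CH2SH): pendant –CH2SH → thiol.
  CH(OCOCH3): pendant –OC(=O)CH3: an acyloxy group → ester.
  CH(CH=CH2): pendant –CH=CH2: C=C double bond → alkene.
  CH(COCH3): pendant –COCH3: carbonyl C bonded to two carbons → ketone.
  CH(COCH3): pendant –COCH3: carbonyl C bonded to two carbons → ketone.
  CH(COOCH3): pendant –COOCH3: carbonyl C bonded to C and –OCH3 → ester.
  COOH: –COOH: carbonyl C bonded to –OH and C → carboxylic acid (the –OH is not a separate alcohol).

alkene, amide, arene, carboxylic acid, ester, ketone, phenol, thiol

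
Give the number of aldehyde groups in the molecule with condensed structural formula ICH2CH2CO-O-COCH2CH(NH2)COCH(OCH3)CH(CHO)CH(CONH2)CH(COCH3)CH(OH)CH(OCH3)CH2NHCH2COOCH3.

1

Reading the structure from left to right:
  ICH2: halogen on an sp³ carbon → alkyl halide.
  CH2CO-O-COCH2: two acyl groups sharing one oxygen, –C(=O)–O–C(=O)– → anhydride.
  CH(NH2): –NH2 on an sp³ carbon with no adjacent C=O → amine.
  CO: –C(=O)– with carbon on both sides → ketone.
  CH(OCH3): pendant –OCH3: C–O–C with sp³ C, no adjacent C=O → ether.
  CH(CHO): pendant –CHO: carbonyl C bonded to C and H → aldehyde.
  CH(CONH2): pendant –CONH2: carbonyl C bonded to C and N → amide.
  CH(COCH3): pendant –COCH3: carbonyl C bonded to two carbons → ketone.
  CH(OH): –OH on an sp³ carbon → alcohol (secondary).
  CH(OCH3): pendant –OCH3: C–O–C with sp³ C, no adjacent C=O → ether.
  CH2NHCH2: C–N–C with sp³ carbons and no adjacent C=O → amine (secondary).
  COOCH3: –C(=O)OCH3: carbonyl C bonded to C and to –OCH3 → ester (not ketone + ether).
Aldehyde appears at: CH(CHO) → 1.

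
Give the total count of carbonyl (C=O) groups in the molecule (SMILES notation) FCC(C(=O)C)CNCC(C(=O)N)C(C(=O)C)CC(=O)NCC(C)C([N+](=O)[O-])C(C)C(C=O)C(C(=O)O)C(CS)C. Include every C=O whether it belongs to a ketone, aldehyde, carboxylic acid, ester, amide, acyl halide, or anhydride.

CH(COCH3): ketone, 1 C=O (running total 1).
CH(CONH2): amide, 1 C=O (running total 2).
CH(COCH3): ketone, 1 C=O (running total 3).
CH2CONHCH2: amide, 1 C=O (running total 4).
CH(CHO): aldehyde, 1 C=O (running total 5).
CH(COOH): carboxylic acid, 1 C=O (running total 6).

6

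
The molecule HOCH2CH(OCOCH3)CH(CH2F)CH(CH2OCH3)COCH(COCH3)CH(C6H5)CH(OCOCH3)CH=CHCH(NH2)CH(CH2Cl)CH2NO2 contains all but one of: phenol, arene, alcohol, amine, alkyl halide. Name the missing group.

amine: present (CH(NH2) — –NH2 on an sp³ carbon with no adjacent C=O → amine).
alcohol: present (HOCH2 — HO– on an sp³ carbon → alcohol).
arene: present (CH(C6H5) — pendant –C6H5: benzene ring → arene).
alkyl halide: present (CH(CH2F) — pendant –CH2X: halogen on sp³ carbon → alkyl halide).
phenol: absent. In HOCH2, the –OH is on an sp³ carbon, not on an aromatic ring, so it is an alcohol.

phenol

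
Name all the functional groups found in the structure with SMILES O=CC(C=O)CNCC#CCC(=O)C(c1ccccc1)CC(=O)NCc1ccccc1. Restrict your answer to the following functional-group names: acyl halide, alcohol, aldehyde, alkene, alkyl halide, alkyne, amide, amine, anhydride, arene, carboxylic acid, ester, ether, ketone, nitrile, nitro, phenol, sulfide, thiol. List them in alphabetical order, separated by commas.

aldehyde, alkyne, amide, amine, arene, ketone

terminal –CHO: carbonyl C bonded to H and C → aldehyde.
pendant –CHO: carbonyl C bonded to C and H → aldehyde.
C–N–C with sp³ carbons and no adjacent C=O → amine (secondary).
C≡C triple bond → alkyne.
–C(=O)– with carbon on both sides → ketone.
pendant –C6H5: benzene ring → arene.
–C(=O)–N– linkage → amide (the N is not an amine).
–C6H5 phenyl ring → arene.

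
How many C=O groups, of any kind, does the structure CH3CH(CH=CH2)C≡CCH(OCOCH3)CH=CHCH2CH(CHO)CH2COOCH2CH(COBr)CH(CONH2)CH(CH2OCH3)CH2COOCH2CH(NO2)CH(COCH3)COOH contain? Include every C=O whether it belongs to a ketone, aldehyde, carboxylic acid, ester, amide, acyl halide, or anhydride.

CH(OCOCH3): ester, 1 C=O (running total 1).
CH(CHO): aldehyde, 1 C=O (running total 2).
CH2COOCH2: ester, 1 C=O (running total 3).
CH(COBr): acyl halide, 1 C=O (running total 4).
CH(CONH2): amide, 1 C=O (running total 5).
CH2COOCH2: ester, 1 C=O (running total 6).
CH(COCH3): ketone, 1 C=O (running total 7).
COOH: carboxylic acid, 1 C=O (running total 8).

8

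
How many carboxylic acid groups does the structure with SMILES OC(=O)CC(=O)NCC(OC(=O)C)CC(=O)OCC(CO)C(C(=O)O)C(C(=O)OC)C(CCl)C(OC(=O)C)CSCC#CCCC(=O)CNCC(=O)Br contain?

2

Reading the structure from left to right:
  HOOC: –COOH: carbonyl C bonded to –OH and C → carboxylic acid (the –OH is not a separate alcohol).
  CH2CONHCH2: –C(=O)–N– linkage → amide (the N is not an amine).
  CH(OCOCH3): pendant –OC(=O)CH3: an acyloxy group → ester.
  CH2COOCH2: –C(=O)–O–C with C on the carbonyl side → ester.
  CH(CH2OH): pendant –CH2OH on an sp³ backbone C → alcohol.
  CH(COOH): pendant –COOH: carbonyl C bonded to C and –OH → carboxylic acid.
  CH(COOCH3): pendant –COOCH3: carbonyl C bonded to C and –OCH3 → ester.
  CH(CH2Cl): pendant –CH2X: halogen on sp³ carbon → alkyl halide.
  CH(OCOCH3): pendant –OC(=O)CH3: an acyloxy group → ester.
  CH2SCH2: C–S–C linkage → sulfide (thioether).
  C≡C: C≡C triple bond → alkyne.
  CO: –C(=O)– with carbon on both sides → ketone.
  CH2NHCH2: C–N–C with sp³ carbons and no adjacent C=O → amine (secondary).
  COBr: –C(=O)Br: carbonyl C bonded to C and to a halogen → acyl halide (not alkyl halide).
Carboxylic acid appears at: HOOC, CH(COOH) → 2.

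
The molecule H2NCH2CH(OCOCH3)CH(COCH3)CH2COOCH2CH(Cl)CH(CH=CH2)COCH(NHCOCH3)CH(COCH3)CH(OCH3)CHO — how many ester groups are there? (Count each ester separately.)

2

Taking each segment in turn:
  H2NCH2: –NH2 on an sp³ carbon with no adjacent C=O → amine.
  CH(OCOCH3): pendant –OC(=O)CH3: an acyloxy group → ester.
  CH(COCH3): pendant –COCH3: carbonyl C bonded to two carbons → ketone.
  CH2COOCH2: –C(=O)–O–C with C on the carbonyl side → ester.
  CH(Cl): halogen on an sp³ carbon → alkyl halide.
  CH(CH=CH2): pendant –CH=CH2: C=C double bond → alkene.
  CO: –C(=O)– with carbon on both sides → ketone.
  CH(NHCOCH3): pendant –NHC(=O)CH3: N bonded to a carbonyl → amide (not amine).
  CH(COCH3): pendant –COCH3: carbonyl C bonded to two carbons → ketone.
  CH(OCH3): pendant –OCH3: C–O–C with sp³ C, no adjacent C=O → ether.
  CHO: terminal –CHO: carbonyl C bonded to H and C → aldehyde.
Ester appears at: CH(OCOCH3), CH2COOCH2 → 2.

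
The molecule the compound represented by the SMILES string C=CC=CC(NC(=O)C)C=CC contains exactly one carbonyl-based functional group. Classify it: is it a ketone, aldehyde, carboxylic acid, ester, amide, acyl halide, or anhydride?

amide

The carbonyl is in the CH(NHCOCH3) segment: pendant –NHC(=O)CH3: N bonded to a carbonyl → amide (not amine).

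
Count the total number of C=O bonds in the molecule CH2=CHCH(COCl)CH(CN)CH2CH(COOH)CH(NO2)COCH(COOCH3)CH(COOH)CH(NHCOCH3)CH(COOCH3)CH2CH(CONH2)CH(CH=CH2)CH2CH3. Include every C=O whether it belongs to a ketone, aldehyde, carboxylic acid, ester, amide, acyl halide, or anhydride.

CH(COCl): acyl halide, 1 C=O (running total 1).
CH(COOH): carboxylic acid, 1 C=O (running total 2).
CO: ketone, 1 C=O (running total 3).
CH(COOCH3): ester, 1 C=O (running total 4).
CH(COOH): carboxylic acid, 1 C=O (running total 5).
CH(NHCOCH3): amide, 1 C=O (running total 6).
CH(COOCH3): ester, 1 C=O (running total 7).
CH(CONH2): amide, 1 C=O (running total 8).

8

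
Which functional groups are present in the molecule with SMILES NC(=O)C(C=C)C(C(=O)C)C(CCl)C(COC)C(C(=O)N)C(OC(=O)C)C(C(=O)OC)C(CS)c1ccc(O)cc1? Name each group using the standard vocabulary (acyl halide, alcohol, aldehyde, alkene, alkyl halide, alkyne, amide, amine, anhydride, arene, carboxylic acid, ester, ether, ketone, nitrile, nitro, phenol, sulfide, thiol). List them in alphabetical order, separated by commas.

–C(=O)NH2: carbonyl C bonded to C and to N → amide (the N is not a separate amine).
pendant –CH=CH2: C=C double bond → alkene.
pendant –COCH3: carbonyl C bonded to two carbons → ketone.
pendant –CH2X: halogen on sp³ carbon → alkyl halide.
pendant –CH2OCH3: C–O–C linkage → ether.
pendant –CONH2: carbonyl C bonded to C and N → amide.
pendant –OC(=O)CH3: an acyloxy group → ester.
pendant –COOCH3: carbonyl C bonded to C and –OCH3 → ester.
pendant –CH2SH → thiol.
–OH attached directly to an aromatic ring → phenol (not alcohol); the ring itself is an arene.

alkene, alkyl halide, amide, arene, ester, ether, ketone, phenol, thiol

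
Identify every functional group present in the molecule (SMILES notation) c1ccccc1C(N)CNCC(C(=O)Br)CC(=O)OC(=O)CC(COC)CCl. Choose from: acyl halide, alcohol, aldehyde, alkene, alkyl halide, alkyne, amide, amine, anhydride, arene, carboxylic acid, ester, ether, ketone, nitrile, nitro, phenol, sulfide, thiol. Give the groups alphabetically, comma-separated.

C6H5– phenyl ring → arene.
–NH2 on an sp³ carbon with no adjacent C=O → amine.
C–N–C with sp³ carbons and no adjacent C=O → amine (secondary).
pendant –C(=O)X: carbonyl C bonded to C and halogen → acyl halide.
two acyl groups sharing one oxygen, –C(=O)–O–C(=O)– → anhydride.
pendant –CH2OCH3: C–O–C linkage → ether.
halogen on an sp³ carbon → alkyl halide.

acyl halide, alkyl halide, amine, anhydride, arene, ether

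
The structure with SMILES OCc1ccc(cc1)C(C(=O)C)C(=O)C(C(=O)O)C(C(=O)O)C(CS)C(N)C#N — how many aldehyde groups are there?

Working along the chain:
  HOCH2: HO– on an sp³ carbon → alcohol.
  C6H4: para-disubstituted benzene ring → arene.
  CH(COCH3): pendant –COCH3: carbonyl C bonded to two carbons → ketone.
  CO: –C(=O)– with carbon on both sides → ketone.
  CH(COOH): pendant –COOH: carbonyl C bonded to C and –OH → carboxylic acid.
  CH(COOH): pendant –COOH: carbonyl C bonded to C and –OH → carboxylic acid.
  CH(CH2SH): pendant –CH2SH → thiol.
  CH(NH2): –NH2 on an sp³ carbon with no adjacent C=O → amine.
  CN: –C≡N: carbon triple-bonded to nitrogen → nitrile.
No segment is a aldehyde: CH(COCH3) is ketone, not aldehyde; CO is ketone, not aldehyde; CH(COOH) is carboxylic acid, not aldehyde. → 0.

0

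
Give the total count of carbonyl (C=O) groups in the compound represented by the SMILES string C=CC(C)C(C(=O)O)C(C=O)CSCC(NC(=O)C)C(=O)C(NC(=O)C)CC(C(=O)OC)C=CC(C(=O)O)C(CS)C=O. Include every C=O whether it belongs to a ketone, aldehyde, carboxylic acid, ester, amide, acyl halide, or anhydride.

CH(COOH): carboxylic acid, 1 C=O (running total 1).
CH(CHO): aldehyde, 1 C=O (running total 2).
CH(NHCOCH3): amide, 1 C=O (running total 3).
CO: ketone, 1 C=O (running total 4).
CH(NHCOCH3): amide, 1 C=O (running total 5).
CH(COOCH3): ester, 1 C=O (running total 6).
CH(COOH): carboxylic acid, 1 C=O (running total 7).
CHO: aldehyde, 1 C=O (running total 8).

8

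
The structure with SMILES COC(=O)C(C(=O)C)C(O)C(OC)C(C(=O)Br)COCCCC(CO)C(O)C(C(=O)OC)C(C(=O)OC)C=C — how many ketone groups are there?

CH3O–C(=O)–: carbonyl C bonded to C and to –OCH3 → ester (not ketone + ether).
pendant –COCH3: carbonyl C bonded to two carbons → ketone.
–OH on an sp³ carbon → alcohol (secondary).
pendant –OCH3: C–O–C with sp³ C, no adjacent C=O → ether.
pendant –C(=O)X: carbonyl C bonded to C and halogen → acyl halide.
C–O–C with sp³ carbons on both sides and no adjacent C=O → ether.
pendant –CH2OH on an sp³ backbone C → alcohol.
–OH on an sp³ carbon → alcohol (secondary).
pendant –COOCH3: carbonyl C bonded to C and –OCH3 → ester.
pendant –COOCH3: carbonyl C bonded to C and –OCH3 → ester.
C=C double bond → alkene.
Ketone appears at: CH(COCH3) → 1.

1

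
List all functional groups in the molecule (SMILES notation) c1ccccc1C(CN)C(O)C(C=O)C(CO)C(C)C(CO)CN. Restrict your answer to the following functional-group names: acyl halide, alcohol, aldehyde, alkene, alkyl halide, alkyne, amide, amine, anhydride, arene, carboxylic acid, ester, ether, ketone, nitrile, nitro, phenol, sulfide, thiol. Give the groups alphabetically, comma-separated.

C6H5– phenyl ring → arene.
pendant –CH2NH2: N on sp³ C, no adjacent C=O → amine.
–OH on an sp³ carbon → alcohol (secondary).
pendant –CHO: carbonyl C bonded to C and H → aldehyde.
pendant –CH2OH on an sp³ backbone C → alcohol.
pendant –CH2OH on an sp³ backbone C → alcohol.
–NH2 on an sp³ carbon with no adjacent C=O → amine.

alcohol, aldehyde, amine, arene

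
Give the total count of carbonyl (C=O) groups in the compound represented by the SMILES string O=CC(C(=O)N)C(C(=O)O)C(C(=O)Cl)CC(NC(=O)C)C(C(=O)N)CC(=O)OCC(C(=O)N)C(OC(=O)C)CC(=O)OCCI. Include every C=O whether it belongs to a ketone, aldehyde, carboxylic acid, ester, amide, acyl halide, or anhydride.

OHC: aldehyde, 1 C=O (running total 1).
CH(CONH2): amide, 1 C=O (running total 2).
CH(COOH): carboxylic acid, 1 C=O (running total 3).
CH(COCl): acyl halide, 1 C=O (running total 4).
CH(NHCOCH3): amide, 1 C=O (running total 5).
CH(CONH2): amide, 1 C=O (running total 6).
CH2COOCH2: ester, 1 C=O (running total 7).
CH(CONH2): amide, 1 C=O (running total 8).
CH(OCOCH3): ester, 1 C=O (running total 9).
CH2COOCH2: ester, 1 C=O (running total 10).

10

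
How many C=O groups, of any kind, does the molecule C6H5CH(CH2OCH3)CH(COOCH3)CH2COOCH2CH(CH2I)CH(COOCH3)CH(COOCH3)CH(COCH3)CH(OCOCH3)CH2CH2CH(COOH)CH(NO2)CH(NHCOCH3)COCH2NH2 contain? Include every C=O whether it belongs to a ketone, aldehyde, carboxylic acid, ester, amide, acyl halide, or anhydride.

CH(COOCH3): ester, 1 C=O (running total 1).
CH2COOCH2: ester, 1 C=O (running total 2).
CH(COOCH3): ester, 1 C=O (running total 3).
CH(COOCH3): ester, 1 C=O (running total 4).
CH(COCH3): ketone, 1 C=O (running total 5).
CH(OCOCH3): ester, 1 C=O (running total 6).
CH(COOH): carboxylic acid, 1 C=O (running total 7).
CH(NHCOCH3): amide, 1 C=O (running total 8).
CO: ketone, 1 C=O (running total 9).

9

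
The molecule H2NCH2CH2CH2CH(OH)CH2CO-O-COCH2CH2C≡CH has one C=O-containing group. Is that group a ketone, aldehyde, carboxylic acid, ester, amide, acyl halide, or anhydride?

The carbonyl is in the CH2CO-O-COCH2 segment: two acyl groups sharing one oxygen, –C(=O)–O–C(=O)– → anhydride.

anhydride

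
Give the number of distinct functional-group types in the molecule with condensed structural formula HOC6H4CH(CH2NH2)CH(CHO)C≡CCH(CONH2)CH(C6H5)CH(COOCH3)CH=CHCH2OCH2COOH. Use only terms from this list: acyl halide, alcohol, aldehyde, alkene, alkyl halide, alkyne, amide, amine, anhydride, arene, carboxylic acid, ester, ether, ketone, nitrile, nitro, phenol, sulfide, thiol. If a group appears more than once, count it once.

Working along the chain:
  HOC6H4: –OH attached directly to an aromatic ring → phenol (not alcohol); the ring itself is an arene.
  CH(CH2NH2): pendant –CH2NH2: N on sp³ C, no adjacent C=O → amine.
  CH(CHO): pendant –CHO: carbonyl C bonded to C and H → aldehyde.
  C≡C: C≡C triple bond → alkyne.
  CH(CONH2): pendant –CONH2: carbonyl C bonded to C and N → amide.
  CH(C6H5): pendant –C6H5: benzene ring → arene.
  CH(COOCH3): pendant –COOCH3: carbonyl C bonded to C and –OCH3 → ester.
  CH=CH: C=C double bond → alkene.
  CH2OCH2: C–O–C with sp³ carbons on both sides and no adjacent C=O → ether.
  COOH: –COOH: carbonyl C bonded to –OH and C → carboxylic acid (the –OH is not a separate alcohol).
Distinct types present: aldehyde, alkene, alkyne, amide, amine, arene, carboxylic acid, ester, ether, phenol.

10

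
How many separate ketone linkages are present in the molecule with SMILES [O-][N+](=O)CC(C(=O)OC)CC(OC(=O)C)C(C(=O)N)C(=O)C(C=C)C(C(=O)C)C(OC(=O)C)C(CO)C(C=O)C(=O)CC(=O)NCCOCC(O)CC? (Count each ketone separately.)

3

Reading the structure from left to right:
  O2NCH2: –NO2 on carbon → nitro group.
  CH(COOCH3): pendant –COOCH3: carbonyl C bonded to C and –OCH3 → ester.
  CH(OCOCH3): pendant –OC(=O)CH3: an acyloxy group → ester.
  CH(CONH2): pendant –CONH2: carbonyl C bonded to C and N → amide.
  CO: –C(=O)– with carbon on both sides → ketone.
  CH(CH=CH2): pendant –CH=CH2: C=C double bond → alkene.
  CH(COCH3): pendant –COCH3: carbonyl C bonded to two carbons → ketone.
  CH(OCOCH3): pendant –OC(=O)CH3: an acyloxy group → ester.
  CH(CH2OH): pendant –CH2OH on an sp³ backbone C → alcohol.
  CH(CHO): pendant –CHO: carbonyl C bonded to C and H → aldehyde.
  CO: –C(=O)– with carbon on both sides → ketone.
  CH2CONHCH2: –C(=O)–N– linkage → amide (the N is not an amine).
  CH2OCH2: C–O–C with sp³ carbons on both sides and no adjacent C=O → ether.
  CH(OH): –OH on an sp³ carbon → alcohol (secondary).
Ketone appears at: CO, CH(COCH3), CO → 3.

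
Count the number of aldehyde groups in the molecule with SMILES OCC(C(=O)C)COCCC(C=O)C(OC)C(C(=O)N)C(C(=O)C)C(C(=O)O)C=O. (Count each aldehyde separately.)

Reading the structure from left to right:
  HOCH2: HO– on an sp³ carbon → alcohol.
  CH(COCH3): pendant –COCH3: carbonyl C bonded to two carbons → ketone.
  CH2OCH2: C–O–C with sp³ carbons on both sides and no adjacent C=O → ether.
  CH(CHO): pendant –CHO: carbonyl C bonded to C and H → aldehyde.
  CH(OCH3): pendant –OCH3: C–O–C with sp³ C, no adjacent C=O → ether.
  CH(CONH2): pendant –CONH2: carbonyl C bonded to C and N → amide.
  CH(COCH3): pendant –COCH3: carbonyl C bonded to two carbons → ketone.
  CH(COOH): pendant –COOH: carbonyl C bonded to C and –OH → carboxylic acid.
  CHO: terminal –CHO: carbonyl C bonded to H and C → aldehyde.
Aldehyde appears at: CH(CHO), CHO → 2.

2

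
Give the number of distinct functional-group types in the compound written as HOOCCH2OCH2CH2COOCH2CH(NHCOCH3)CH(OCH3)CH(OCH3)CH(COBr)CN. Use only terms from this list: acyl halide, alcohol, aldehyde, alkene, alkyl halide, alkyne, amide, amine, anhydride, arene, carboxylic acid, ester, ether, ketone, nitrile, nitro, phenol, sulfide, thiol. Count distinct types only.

–COOH: carbonyl C bonded to –OH and C → carboxylic acid (the –OH is not a separate alcohol).
C–O–C with sp³ carbons on both sides and no adjacent C=O → ether.
–C(=O)–O–C with C on the carbonyl side → ester.
pendant –NHC(=O)CH3: N bonded to a carbonyl → amide (not amine).
pendant –OCH3: C–O–C with sp³ C, no adjacent C=O → ether.
pendant –OCH3: C–O–C with sp³ C, no adjacent C=O → ether.
pendant –C(=O)X: carbonyl C bonded to C and halogen → acyl halide.
–C≡N: carbon triple-bonded to nitrogen → nitrile.
Distinct types present: acyl halide, amide, carboxylic acid, ester, ether, nitrile.

6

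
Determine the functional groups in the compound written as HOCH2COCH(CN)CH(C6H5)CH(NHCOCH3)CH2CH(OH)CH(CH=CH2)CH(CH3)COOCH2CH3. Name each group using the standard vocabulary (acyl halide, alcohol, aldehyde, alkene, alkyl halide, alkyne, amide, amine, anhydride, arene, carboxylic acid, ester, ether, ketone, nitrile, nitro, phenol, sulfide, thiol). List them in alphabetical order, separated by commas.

alcohol, alkene, amide, arene, ester, ketone, nitrile

Taking each segment in turn:
  HOCH2: HO– on an sp³ carbon → alcohol.
  CO: –C(=O)– with carbon on both sides → ketone.
  CH(CN): pendant –C≡N: nitrile.
  CH(C6H5): pendant –C6H5: benzene ring → arene.
  CH(NHCOCH3): pendant –NHC(=O)CH3: N bonded to a carbonyl → amide (not amine).
  CH(OH): –OH on an sp³ carbon → alcohol (secondary).
  CH(CH=CH2): pendant –CH=CH2: C=C double bond → alkene.
  COOCH2CH3: –C(=O)OCH2CH3: carbonyl C bonded to C and to –OEt → ester.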